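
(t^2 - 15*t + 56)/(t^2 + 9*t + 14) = (t^2 - 15*t + 56)/(t^2 + 9*t + 14)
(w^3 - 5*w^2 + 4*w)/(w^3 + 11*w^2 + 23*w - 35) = w*(w - 4)/(w^2 + 12*w + 35)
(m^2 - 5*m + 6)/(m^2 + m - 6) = (m - 3)/(m + 3)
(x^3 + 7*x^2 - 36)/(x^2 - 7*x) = (x^3 + 7*x^2 - 36)/(x*(x - 7))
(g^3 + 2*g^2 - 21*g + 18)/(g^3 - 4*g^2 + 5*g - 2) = (g^2 + 3*g - 18)/(g^2 - 3*g + 2)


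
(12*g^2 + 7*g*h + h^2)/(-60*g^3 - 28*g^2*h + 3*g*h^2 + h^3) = (-12*g^2 - 7*g*h - h^2)/(60*g^3 + 28*g^2*h - 3*g*h^2 - h^3)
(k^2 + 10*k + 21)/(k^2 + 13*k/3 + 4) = 3*(k + 7)/(3*k + 4)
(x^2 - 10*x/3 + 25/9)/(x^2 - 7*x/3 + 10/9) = (3*x - 5)/(3*x - 2)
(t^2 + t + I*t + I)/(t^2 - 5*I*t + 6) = (t + 1)/(t - 6*I)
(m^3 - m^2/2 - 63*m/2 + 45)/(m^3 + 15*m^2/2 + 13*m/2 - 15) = (2*m^2 - 13*m + 15)/(2*m^2 + 3*m - 5)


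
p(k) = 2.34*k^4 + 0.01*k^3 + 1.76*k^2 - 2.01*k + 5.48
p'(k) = 9.36*k^3 + 0.03*k^2 + 3.52*k - 2.01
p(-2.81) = 170.70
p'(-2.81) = -219.34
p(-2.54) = 119.17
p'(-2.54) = -164.14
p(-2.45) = 105.13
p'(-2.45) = -148.10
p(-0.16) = 5.85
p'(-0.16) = -2.61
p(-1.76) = 36.87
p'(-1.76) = -59.14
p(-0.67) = 8.09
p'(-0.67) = -7.17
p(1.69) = 26.25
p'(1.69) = 49.20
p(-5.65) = 2455.78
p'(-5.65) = -1709.13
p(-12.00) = 48788.00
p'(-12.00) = -16214.01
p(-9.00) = 15511.58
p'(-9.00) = -6854.70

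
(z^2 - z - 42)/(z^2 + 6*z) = (z - 7)/z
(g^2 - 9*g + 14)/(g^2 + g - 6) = (g - 7)/(g + 3)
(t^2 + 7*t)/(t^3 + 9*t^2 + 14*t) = 1/(t + 2)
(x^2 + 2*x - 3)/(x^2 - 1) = (x + 3)/(x + 1)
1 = 1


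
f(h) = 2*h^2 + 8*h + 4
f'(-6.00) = -16.00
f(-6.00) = 28.00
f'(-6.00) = -16.00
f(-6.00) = 28.00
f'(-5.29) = -13.16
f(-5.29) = 17.65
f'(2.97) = 19.88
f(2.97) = 45.40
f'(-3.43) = -5.72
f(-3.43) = 0.09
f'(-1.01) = 3.96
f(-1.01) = -2.04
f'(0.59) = 10.36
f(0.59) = 9.42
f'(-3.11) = -4.44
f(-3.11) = -1.54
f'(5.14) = 28.56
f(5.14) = 97.96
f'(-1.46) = 2.16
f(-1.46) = -3.42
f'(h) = 4*h + 8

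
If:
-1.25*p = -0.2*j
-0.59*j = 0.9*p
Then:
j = 0.00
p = 0.00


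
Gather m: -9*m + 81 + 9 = 90 - 9*m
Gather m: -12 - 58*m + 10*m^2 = 10*m^2 - 58*m - 12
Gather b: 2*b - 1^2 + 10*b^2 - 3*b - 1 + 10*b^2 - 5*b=20*b^2 - 6*b - 2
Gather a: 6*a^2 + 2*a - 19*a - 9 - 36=6*a^2 - 17*a - 45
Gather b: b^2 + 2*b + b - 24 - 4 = b^2 + 3*b - 28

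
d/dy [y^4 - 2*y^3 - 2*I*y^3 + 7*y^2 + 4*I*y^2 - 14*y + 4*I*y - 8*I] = 4*y^3 + y^2*(-6 - 6*I) + y*(14 + 8*I) - 14 + 4*I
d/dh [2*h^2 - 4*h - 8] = 4*h - 4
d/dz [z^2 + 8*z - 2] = 2*z + 8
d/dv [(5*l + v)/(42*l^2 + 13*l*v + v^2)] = (42*l^2 + 13*l*v + v^2 - (5*l + v)*(13*l + 2*v))/(42*l^2 + 13*l*v + v^2)^2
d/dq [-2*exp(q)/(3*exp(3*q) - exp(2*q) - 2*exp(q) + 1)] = 2*(6*exp(3*q) - exp(2*q) - 1)*exp(q)/(9*exp(6*q) - 6*exp(5*q) - 11*exp(4*q) + 10*exp(3*q) + 2*exp(2*q) - 4*exp(q) + 1)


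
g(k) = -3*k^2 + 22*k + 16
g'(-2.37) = 36.22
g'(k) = 22 - 6*k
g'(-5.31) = 53.86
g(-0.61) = 1.46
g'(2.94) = 4.36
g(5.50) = 46.25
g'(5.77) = -12.62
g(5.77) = 43.06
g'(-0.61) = 25.66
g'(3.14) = 3.16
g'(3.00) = 4.00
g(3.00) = 55.00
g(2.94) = 54.75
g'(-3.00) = 40.00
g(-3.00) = -77.00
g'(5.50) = -11.00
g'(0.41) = 19.54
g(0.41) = 24.52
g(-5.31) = -185.41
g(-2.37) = -52.99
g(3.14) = 55.50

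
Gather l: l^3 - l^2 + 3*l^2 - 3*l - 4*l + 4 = l^3 + 2*l^2 - 7*l + 4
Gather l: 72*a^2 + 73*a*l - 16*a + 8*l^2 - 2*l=72*a^2 - 16*a + 8*l^2 + l*(73*a - 2)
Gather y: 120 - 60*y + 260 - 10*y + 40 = 420 - 70*y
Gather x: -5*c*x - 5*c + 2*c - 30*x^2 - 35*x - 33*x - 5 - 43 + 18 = -3*c - 30*x^2 + x*(-5*c - 68) - 30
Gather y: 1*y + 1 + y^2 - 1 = y^2 + y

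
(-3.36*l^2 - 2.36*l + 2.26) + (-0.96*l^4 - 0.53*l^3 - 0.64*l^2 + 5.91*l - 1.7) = -0.96*l^4 - 0.53*l^3 - 4.0*l^2 + 3.55*l + 0.56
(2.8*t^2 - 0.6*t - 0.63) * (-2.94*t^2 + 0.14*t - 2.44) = -8.232*t^4 + 2.156*t^3 - 5.0638*t^2 + 1.3758*t + 1.5372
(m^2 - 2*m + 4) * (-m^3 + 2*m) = -m^5 + 2*m^4 - 2*m^3 - 4*m^2 + 8*m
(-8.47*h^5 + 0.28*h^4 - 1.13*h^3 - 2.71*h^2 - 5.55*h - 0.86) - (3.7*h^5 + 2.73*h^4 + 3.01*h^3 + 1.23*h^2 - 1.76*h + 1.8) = -12.17*h^5 - 2.45*h^4 - 4.14*h^3 - 3.94*h^2 - 3.79*h - 2.66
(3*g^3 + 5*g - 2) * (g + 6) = 3*g^4 + 18*g^3 + 5*g^2 + 28*g - 12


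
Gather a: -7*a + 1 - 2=-7*a - 1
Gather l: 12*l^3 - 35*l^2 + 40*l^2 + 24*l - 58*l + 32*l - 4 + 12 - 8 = 12*l^3 + 5*l^2 - 2*l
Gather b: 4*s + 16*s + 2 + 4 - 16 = 20*s - 10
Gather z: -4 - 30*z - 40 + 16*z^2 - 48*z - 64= 16*z^2 - 78*z - 108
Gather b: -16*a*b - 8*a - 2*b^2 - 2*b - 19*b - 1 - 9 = -8*a - 2*b^2 + b*(-16*a - 21) - 10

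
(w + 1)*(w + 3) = w^2 + 4*w + 3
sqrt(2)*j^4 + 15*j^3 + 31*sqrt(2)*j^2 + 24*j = j*(j + 3*sqrt(2))*(j + 4*sqrt(2))*(sqrt(2)*j + 1)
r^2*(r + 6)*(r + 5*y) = r^4 + 5*r^3*y + 6*r^3 + 30*r^2*y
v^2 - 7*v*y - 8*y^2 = (v - 8*y)*(v + y)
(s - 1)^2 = s^2 - 2*s + 1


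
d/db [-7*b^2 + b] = 1 - 14*b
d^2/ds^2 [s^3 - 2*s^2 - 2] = 6*s - 4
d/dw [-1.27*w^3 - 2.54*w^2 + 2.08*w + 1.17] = -3.81*w^2 - 5.08*w + 2.08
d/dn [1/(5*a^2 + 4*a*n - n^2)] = 2*(-2*a + n)/(5*a^2 + 4*a*n - n^2)^2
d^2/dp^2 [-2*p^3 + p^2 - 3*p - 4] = 2 - 12*p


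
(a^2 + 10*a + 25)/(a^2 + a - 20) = (a + 5)/(a - 4)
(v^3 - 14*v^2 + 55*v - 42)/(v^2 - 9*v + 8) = (v^2 - 13*v + 42)/(v - 8)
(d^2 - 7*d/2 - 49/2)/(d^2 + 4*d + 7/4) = 2*(d - 7)/(2*d + 1)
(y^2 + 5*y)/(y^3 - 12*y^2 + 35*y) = (y + 5)/(y^2 - 12*y + 35)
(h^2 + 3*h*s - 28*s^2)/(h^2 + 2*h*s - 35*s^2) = (-h + 4*s)/(-h + 5*s)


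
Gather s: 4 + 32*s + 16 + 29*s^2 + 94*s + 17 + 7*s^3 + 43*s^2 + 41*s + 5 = 7*s^3 + 72*s^2 + 167*s + 42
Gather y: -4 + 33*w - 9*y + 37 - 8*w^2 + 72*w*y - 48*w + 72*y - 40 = -8*w^2 - 15*w + y*(72*w + 63) - 7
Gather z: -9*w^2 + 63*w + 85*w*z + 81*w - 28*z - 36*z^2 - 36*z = -9*w^2 + 144*w - 36*z^2 + z*(85*w - 64)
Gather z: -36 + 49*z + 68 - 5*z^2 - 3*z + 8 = -5*z^2 + 46*z + 40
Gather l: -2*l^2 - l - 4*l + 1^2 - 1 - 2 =-2*l^2 - 5*l - 2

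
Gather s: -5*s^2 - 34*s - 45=-5*s^2 - 34*s - 45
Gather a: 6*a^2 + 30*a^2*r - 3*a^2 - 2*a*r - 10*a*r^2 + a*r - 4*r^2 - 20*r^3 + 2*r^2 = a^2*(30*r + 3) + a*(-10*r^2 - r) - 20*r^3 - 2*r^2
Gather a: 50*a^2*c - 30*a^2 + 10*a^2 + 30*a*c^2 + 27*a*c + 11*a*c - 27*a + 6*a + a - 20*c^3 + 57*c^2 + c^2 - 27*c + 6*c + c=a^2*(50*c - 20) + a*(30*c^2 + 38*c - 20) - 20*c^3 + 58*c^2 - 20*c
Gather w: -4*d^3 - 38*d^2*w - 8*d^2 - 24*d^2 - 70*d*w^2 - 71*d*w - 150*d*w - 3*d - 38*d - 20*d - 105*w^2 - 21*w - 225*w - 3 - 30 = -4*d^3 - 32*d^2 - 61*d + w^2*(-70*d - 105) + w*(-38*d^2 - 221*d - 246) - 33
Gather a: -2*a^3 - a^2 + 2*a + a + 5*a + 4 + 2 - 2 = -2*a^3 - a^2 + 8*a + 4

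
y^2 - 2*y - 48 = (y - 8)*(y + 6)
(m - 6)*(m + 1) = m^2 - 5*m - 6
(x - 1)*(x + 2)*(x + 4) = x^3 + 5*x^2 + 2*x - 8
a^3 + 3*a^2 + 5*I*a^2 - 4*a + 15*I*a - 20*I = (a - 1)*(a + 4)*(a + 5*I)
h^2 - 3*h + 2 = (h - 2)*(h - 1)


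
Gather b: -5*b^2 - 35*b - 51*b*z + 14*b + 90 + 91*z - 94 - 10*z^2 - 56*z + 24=-5*b^2 + b*(-51*z - 21) - 10*z^2 + 35*z + 20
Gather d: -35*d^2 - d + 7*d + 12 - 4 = -35*d^2 + 6*d + 8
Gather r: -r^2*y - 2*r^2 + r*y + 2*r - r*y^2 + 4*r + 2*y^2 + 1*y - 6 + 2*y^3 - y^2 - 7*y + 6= r^2*(-y - 2) + r*(-y^2 + y + 6) + 2*y^3 + y^2 - 6*y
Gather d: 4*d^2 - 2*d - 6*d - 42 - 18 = 4*d^2 - 8*d - 60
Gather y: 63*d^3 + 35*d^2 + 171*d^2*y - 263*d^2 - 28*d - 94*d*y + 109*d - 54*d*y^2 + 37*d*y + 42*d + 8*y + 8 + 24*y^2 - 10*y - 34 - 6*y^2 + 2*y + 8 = 63*d^3 - 228*d^2 + 123*d + y^2*(18 - 54*d) + y*(171*d^2 - 57*d) - 18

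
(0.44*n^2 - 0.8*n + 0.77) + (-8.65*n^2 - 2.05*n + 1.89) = -8.21*n^2 - 2.85*n + 2.66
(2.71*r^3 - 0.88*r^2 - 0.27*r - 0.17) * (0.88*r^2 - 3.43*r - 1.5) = 2.3848*r^5 - 10.0697*r^4 - 1.2842*r^3 + 2.0965*r^2 + 0.9881*r + 0.255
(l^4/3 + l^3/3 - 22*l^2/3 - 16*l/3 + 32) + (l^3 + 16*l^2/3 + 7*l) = l^4/3 + 4*l^3/3 - 2*l^2 + 5*l/3 + 32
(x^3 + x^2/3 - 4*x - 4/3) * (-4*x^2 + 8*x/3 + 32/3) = -4*x^5 + 4*x^4/3 + 248*x^3/9 - 16*x^2/9 - 416*x/9 - 128/9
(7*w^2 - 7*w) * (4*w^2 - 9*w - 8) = 28*w^4 - 91*w^3 + 7*w^2 + 56*w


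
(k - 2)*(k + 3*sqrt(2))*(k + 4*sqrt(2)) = k^3 - 2*k^2 + 7*sqrt(2)*k^2 - 14*sqrt(2)*k + 24*k - 48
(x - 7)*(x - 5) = x^2 - 12*x + 35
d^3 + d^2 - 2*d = d*(d - 1)*(d + 2)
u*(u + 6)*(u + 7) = u^3 + 13*u^2 + 42*u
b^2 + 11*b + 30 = (b + 5)*(b + 6)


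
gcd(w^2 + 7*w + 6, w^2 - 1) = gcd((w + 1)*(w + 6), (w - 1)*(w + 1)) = w + 1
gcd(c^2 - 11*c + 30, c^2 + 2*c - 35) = c - 5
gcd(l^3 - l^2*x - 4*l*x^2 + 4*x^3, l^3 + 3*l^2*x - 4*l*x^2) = -l + x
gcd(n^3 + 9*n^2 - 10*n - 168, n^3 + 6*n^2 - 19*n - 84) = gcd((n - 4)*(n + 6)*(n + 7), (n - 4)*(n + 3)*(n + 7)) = n^2 + 3*n - 28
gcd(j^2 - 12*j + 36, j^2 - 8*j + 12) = j - 6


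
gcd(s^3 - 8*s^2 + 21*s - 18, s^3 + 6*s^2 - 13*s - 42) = s - 3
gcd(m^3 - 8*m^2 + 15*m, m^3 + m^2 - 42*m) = m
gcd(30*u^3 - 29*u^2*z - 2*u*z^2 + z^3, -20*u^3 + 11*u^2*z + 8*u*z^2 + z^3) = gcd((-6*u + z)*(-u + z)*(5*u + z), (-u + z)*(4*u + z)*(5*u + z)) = -5*u^2 + 4*u*z + z^2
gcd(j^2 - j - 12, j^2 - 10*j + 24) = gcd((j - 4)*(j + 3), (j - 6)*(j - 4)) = j - 4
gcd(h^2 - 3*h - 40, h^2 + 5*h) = h + 5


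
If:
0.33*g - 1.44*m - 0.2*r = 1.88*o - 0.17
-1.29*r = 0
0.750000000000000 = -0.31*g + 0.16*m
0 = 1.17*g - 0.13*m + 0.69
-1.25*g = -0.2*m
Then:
No Solution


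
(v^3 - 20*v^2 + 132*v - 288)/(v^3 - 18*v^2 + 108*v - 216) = (v - 8)/(v - 6)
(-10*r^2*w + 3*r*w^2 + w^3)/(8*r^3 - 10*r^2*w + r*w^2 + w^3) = w*(-5*r - w)/(4*r^2 - 3*r*w - w^2)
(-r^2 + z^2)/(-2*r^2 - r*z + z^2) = (-r + z)/(-2*r + z)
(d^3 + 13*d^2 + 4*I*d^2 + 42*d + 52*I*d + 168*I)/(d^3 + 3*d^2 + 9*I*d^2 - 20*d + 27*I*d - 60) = (d^2 + 13*d + 42)/(d^2 + d*(3 + 5*I) + 15*I)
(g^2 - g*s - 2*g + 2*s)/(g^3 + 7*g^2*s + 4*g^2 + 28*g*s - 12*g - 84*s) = (g - s)/(g^2 + 7*g*s + 6*g + 42*s)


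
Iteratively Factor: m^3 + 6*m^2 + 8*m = (m + 2)*(m^2 + 4*m) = m*(m + 2)*(m + 4)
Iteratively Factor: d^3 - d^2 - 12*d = (d)*(d^2 - d - 12) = d*(d - 4)*(d + 3)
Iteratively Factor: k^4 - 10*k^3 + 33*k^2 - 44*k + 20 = (k - 2)*(k^3 - 8*k^2 + 17*k - 10) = (k - 2)*(k - 1)*(k^2 - 7*k + 10) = (k - 5)*(k - 2)*(k - 1)*(k - 2)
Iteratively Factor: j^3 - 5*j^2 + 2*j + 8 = (j - 4)*(j^2 - j - 2) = (j - 4)*(j - 2)*(j + 1)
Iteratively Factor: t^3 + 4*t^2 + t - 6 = (t - 1)*(t^2 + 5*t + 6) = (t - 1)*(t + 3)*(t + 2)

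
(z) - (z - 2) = 2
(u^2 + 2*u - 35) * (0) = 0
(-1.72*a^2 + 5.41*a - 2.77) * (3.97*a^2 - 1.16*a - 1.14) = -6.8284*a^4 + 23.4729*a^3 - 15.3117*a^2 - 2.9542*a + 3.1578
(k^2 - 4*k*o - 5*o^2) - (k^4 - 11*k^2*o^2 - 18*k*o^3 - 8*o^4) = -k^4 + 11*k^2*o^2 + k^2 + 18*k*o^3 - 4*k*o + 8*o^4 - 5*o^2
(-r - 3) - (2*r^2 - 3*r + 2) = -2*r^2 + 2*r - 5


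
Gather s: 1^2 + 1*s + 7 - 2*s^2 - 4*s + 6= -2*s^2 - 3*s + 14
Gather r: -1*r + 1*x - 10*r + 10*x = -11*r + 11*x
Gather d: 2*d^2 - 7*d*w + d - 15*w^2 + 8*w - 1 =2*d^2 + d*(1 - 7*w) - 15*w^2 + 8*w - 1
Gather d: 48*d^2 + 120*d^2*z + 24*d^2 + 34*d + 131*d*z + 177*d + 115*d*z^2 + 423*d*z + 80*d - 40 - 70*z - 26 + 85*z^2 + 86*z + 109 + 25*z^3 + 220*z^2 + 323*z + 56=d^2*(120*z + 72) + d*(115*z^2 + 554*z + 291) + 25*z^3 + 305*z^2 + 339*z + 99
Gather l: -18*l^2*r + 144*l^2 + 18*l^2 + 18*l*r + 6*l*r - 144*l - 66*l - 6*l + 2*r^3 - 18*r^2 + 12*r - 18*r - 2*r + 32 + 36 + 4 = l^2*(162 - 18*r) + l*(24*r - 216) + 2*r^3 - 18*r^2 - 8*r + 72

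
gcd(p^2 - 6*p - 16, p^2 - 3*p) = 1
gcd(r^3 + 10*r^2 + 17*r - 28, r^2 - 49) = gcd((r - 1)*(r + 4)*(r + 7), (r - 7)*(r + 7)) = r + 7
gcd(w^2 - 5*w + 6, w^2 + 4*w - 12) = w - 2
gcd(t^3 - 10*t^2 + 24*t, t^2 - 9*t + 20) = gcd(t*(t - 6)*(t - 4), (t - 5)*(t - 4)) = t - 4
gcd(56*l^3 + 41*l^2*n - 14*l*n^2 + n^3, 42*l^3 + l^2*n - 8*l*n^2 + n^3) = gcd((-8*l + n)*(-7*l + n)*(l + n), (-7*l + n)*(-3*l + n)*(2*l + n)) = 7*l - n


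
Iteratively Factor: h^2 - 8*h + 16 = (h - 4)*(h - 4)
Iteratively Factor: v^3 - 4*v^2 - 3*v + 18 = (v - 3)*(v^2 - v - 6) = (v - 3)*(v + 2)*(v - 3)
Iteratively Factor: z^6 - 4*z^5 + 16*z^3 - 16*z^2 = (z - 2)*(z^5 - 2*z^4 - 4*z^3 + 8*z^2) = z*(z - 2)*(z^4 - 2*z^3 - 4*z^2 + 8*z) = z*(z - 2)^2*(z^3 - 4*z) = z^2*(z - 2)^2*(z^2 - 4) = z^2*(z - 2)^3*(z + 2)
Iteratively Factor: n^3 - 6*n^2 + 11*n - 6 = (n - 3)*(n^2 - 3*n + 2) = (n - 3)*(n - 2)*(n - 1)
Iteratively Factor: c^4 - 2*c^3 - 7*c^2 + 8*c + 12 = (c - 3)*(c^3 + c^2 - 4*c - 4) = (c - 3)*(c + 2)*(c^2 - c - 2) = (c - 3)*(c + 1)*(c + 2)*(c - 2)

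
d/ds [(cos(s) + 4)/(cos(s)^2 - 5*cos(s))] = (sin(s) - 20*sin(s)/cos(s)^2 + 8*tan(s))/(cos(s) - 5)^2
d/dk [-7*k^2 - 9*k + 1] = -14*k - 9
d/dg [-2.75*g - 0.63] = -2.75000000000000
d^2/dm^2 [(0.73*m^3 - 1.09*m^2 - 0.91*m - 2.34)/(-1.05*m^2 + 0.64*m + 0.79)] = (1.662424*m^3 + 18.689502*m^2 - 7.639368*m + 6.239334)/(1.157625*m^6 - 2.1168*m^5 - 1.322685*m^4 + 2.923136*m^3 + 0.995163*m^2 - 1.198272*m - 0.493039)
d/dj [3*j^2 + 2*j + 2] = 6*j + 2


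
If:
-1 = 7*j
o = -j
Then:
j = -1/7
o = 1/7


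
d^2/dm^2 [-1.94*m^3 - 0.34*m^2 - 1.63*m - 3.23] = -11.64*m - 0.68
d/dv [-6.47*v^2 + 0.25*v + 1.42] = 0.25 - 12.94*v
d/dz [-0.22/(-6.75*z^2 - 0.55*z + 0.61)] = (-2.97*z - 0.121)/(6.75*z^2 + 0.55*z - 0.61)^2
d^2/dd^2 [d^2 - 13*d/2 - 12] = 2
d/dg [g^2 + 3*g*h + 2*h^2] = 2*g + 3*h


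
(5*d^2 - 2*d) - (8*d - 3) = 5*d^2 - 10*d + 3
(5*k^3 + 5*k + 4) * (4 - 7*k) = -35*k^4 + 20*k^3 - 35*k^2 - 8*k + 16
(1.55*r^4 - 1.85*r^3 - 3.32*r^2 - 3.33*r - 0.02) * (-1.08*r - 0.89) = -1.674*r^5 + 0.6185*r^4 + 5.2321*r^3 + 6.5512*r^2 + 2.9853*r + 0.0178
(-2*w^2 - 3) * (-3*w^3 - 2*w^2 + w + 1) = 6*w^5 + 4*w^4 + 7*w^3 + 4*w^2 - 3*w - 3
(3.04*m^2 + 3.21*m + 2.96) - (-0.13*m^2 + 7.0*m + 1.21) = 3.17*m^2 - 3.79*m + 1.75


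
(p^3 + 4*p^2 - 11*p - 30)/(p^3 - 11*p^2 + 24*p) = (p^2 + 7*p + 10)/(p*(p - 8))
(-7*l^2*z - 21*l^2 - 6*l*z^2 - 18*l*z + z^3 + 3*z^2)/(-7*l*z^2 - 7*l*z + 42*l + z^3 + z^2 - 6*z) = (l + z)/(z - 2)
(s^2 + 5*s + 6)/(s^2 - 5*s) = (s^2 + 5*s + 6)/(s*(s - 5))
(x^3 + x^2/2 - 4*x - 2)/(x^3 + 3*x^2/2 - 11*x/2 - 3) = (x + 2)/(x + 3)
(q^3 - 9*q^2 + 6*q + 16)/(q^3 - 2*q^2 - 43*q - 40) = (q - 2)/(q + 5)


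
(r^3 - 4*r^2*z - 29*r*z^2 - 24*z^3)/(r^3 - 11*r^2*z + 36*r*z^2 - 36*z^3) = (r^3 - 4*r^2*z - 29*r*z^2 - 24*z^3)/(r^3 - 11*r^2*z + 36*r*z^2 - 36*z^3)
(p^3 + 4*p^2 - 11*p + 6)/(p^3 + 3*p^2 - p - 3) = (p^2 + 5*p - 6)/(p^2 + 4*p + 3)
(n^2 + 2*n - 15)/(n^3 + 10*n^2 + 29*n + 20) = (n - 3)/(n^2 + 5*n + 4)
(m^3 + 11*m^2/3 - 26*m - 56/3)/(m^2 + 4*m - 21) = (3*m^2 - 10*m - 8)/(3*(m - 3))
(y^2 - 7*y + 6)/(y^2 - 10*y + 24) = (y - 1)/(y - 4)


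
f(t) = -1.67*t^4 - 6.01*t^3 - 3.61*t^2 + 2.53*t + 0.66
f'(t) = -6.68*t^3 - 18.03*t^2 - 7.22*t + 2.53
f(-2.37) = 1.70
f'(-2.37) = 7.29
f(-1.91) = 2.31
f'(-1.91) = -2.91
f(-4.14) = -135.82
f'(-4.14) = 197.39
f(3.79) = -713.36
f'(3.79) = -647.48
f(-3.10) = -17.06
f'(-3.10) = 50.65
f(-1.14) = -0.83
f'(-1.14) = -2.77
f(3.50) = -542.99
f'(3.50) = -530.01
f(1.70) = -48.95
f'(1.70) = -94.67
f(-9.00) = -6890.10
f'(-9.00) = 3476.80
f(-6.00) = -1010.64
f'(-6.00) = 839.65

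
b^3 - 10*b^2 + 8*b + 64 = (b - 8)*(b - 4)*(b + 2)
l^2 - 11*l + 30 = (l - 6)*(l - 5)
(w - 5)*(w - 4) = w^2 - 9*w + 20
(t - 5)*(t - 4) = t^2 - 9*t + 20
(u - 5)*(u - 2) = u^2 - 7*u + 10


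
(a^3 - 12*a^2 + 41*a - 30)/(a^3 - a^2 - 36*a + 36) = (a - 5)/(a + 6)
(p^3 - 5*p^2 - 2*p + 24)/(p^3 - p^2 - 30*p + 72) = (p + 2)/(p + 6)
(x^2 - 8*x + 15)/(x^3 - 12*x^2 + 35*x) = (x - 3)/(x*(x - 7))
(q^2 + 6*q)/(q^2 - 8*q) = (q + 6)/(q - 8)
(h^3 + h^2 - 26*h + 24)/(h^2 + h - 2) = (h^2 + 2*h - 24)/(h + 2)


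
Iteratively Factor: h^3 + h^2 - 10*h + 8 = (h + 4)*(h^2 - 3*h + 2) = (h - 1)*(h + 4)*(h - 2)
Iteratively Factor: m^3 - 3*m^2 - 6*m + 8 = (m - 1)*(m^2 - 2*m - 8) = (m - 1)*(m + 2)*(m - 4)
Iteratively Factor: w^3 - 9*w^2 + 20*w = (w - 5)*(w^2 - 4*w) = (w - 5)*(w - 4)*(w)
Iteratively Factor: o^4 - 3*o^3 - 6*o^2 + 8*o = (o - 1)*(o^3 - 2*o^2 - 8*o) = (o - 4)*(o - 1)*(o^2 + 2*o) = (o - 4)*(o - 1)*(o + 2)*(o)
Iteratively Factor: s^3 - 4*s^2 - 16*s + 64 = (s + 4)*(s^2 - 8*s + 16) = (s - 4)*(s + 4)*(s - 4)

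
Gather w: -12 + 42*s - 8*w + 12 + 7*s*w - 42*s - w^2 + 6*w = -w^2 + w*(7*s - 2)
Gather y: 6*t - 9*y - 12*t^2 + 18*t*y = -12*t^2 + 6*t + y*(18*t - 9)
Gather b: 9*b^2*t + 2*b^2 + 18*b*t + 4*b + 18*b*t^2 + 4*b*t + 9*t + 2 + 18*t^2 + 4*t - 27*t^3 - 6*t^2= b^2*(9*t + 2) + b*(18*t^2 + 22*t + 4) - 27*t^3 + 12*t^2 + 13*t + 2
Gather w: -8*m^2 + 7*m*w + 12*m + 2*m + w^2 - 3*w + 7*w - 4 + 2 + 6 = -8*m^2 + 14*m + w^2 + w*(7*m + 4) + 4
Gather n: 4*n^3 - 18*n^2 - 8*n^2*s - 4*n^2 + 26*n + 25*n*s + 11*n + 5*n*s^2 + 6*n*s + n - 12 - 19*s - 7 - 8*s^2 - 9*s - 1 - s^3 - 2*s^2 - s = 4*n^3 + n^2*(-8*s - 22) + n*(5*s^2 + 31*s + 38) - s^3 - 10*s^2 - 29*s - 20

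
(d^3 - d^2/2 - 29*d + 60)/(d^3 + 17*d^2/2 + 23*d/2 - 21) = (2*d^2 - 13*d + 20)/(2*d^2 + 5*d - 7)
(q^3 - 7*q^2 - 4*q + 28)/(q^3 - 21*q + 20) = (q^3 - 7*q^2 - 4*q + 28)/(q^3 - 21*q + 20)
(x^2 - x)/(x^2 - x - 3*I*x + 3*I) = x/(x - 3*I)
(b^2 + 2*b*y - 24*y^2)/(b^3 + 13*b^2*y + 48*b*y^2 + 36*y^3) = (b - 4*y)/(b^2 + 7*b*y + 6*y^2)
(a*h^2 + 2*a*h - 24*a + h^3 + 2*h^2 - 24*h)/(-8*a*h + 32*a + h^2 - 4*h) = (-a*h - 6*a - h^2 - 6*h)/(8*a - h)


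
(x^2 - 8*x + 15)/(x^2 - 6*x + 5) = (x - 3)/(x - 1)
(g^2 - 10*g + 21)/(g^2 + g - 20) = (g^2 - 10*g + 21)/(g^2 + g - 20)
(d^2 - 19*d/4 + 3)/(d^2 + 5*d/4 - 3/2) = (d - 4)/(d + 2)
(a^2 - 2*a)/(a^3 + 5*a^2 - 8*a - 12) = a/(a^2 + 7*a + 6)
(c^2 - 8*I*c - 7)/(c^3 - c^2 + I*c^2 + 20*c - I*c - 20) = (c^2 - 8*I*c - 7)/(c^3 + c^2*(-1 + I) + c*(20 - I) - 20)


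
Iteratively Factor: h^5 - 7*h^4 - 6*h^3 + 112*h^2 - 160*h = (h - 5)*(h^4 - 2*h^3 - 16*h^2 + 32*h) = (h - 5)*(h + 4)*(h^3 - 6*h^2 + 8*h) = h*(h - 5)*(h + 4)*(h^2 - 6*h + 8) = h*(h - 5)*(h - 2)*(h + 4)*(h - 4)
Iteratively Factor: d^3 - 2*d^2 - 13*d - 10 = (d + 1)*(d^2 - 3*d - 10) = (d - 5)*(d + 1)*(d + 2)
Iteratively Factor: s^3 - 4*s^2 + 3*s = (s)*(s^2 - 4*s + 3) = s*(s - 3)*(s - 1)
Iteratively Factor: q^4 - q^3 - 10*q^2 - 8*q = (q + 2)*(q^3 - 3*q^2 - 4*q) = (q + 1)*(q + 2)*(q^2 - 4*q) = q*(q + 1)*(q + 2)*(q - 4)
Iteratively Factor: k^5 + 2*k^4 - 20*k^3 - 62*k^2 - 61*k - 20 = (k + 1)*(k^4 + k^3 - 21*k^2 - 41*k - 20) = (k - 5)*(k + 1)*(k^3 + 6*k^2 + 9*k + 4) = (k - 5)*(k + 1)*(k + 4)*(k^2 + 2*k + 1) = (k - 5)*(k + 1)^2*(k + 4)*(k + 1)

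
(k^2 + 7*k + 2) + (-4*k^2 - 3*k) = -3*k^2 + 4*k + 2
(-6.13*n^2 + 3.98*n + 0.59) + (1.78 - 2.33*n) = -6.13*n^2 + 1.65*n + 2.37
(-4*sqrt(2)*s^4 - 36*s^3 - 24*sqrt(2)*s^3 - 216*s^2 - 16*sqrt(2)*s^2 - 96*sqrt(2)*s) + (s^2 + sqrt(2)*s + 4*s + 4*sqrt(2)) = -4*sqrt(2)*s^4 - 36*s^3 - 24*sqrt(2)*s^3 - 215*s^2 - 16*sqrt(2)*s^2 - 95*sqrt(2)*s + 4*s + 4*sqrt(2)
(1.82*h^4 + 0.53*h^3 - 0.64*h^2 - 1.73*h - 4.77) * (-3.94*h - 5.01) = -7.1708*h^5 - 11.2064*h^4 - 0.1337*h^3 + 10.0226*h^2 + 27.4611*h + 23.8977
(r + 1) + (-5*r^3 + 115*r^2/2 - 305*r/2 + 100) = -5*r^3 + 115*r^2/2 - 303*r/2 + 101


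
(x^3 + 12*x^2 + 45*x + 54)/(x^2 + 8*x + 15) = (x^2 + 9*x + 18)/(x + 5)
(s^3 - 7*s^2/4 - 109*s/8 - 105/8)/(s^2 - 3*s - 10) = (8*s^2 + 26*s + 21)/(8*(s + 2))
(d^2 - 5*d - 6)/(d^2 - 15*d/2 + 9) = 2*(d + 1)/(2*d - 3)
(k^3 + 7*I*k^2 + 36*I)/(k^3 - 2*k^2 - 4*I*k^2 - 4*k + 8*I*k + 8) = (k^2 + 9*I*k - 18)/(k^2 - 2*k*(1 + I) + 4*I)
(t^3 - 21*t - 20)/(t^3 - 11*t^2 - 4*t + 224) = (t^2 - 4*t - 5)/(t^2 - 15*t + 56)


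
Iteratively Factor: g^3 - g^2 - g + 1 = (g - 1)*(g^2 - 1) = (g - 1)*(g + 1)*(g - 1)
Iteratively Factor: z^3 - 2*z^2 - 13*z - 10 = (z + 2)*(z^2 - 4*z - 5) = (z - 5)*(z + 2)*(z + 1)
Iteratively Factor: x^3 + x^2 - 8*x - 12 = (x + 2)*(x^2 - x - 6) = (x - 3)*(x + 2)*(x + 2)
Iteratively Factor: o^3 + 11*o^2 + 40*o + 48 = (o + 4)*(o^2 + 7*o + 12) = (o + 4)^2*(o + 3)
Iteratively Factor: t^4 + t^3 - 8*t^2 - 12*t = (t + 2)*(t^3 - t^2 - 6*t) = (t - 3)*(t + 2)*(t^2 + 2*t) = (t - 3)*(t + 2)^2*(t)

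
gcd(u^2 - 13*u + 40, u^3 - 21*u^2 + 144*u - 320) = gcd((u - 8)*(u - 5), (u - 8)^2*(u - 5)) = u^2 - 13*u + 40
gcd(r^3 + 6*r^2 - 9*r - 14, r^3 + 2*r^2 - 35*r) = r + 7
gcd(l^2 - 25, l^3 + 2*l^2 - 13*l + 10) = l + 5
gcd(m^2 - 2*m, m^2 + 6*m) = m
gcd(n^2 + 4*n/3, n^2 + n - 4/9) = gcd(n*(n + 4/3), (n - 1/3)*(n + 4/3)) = n + 4/3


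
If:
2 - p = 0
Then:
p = 2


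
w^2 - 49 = (w - 7)*(w + 7)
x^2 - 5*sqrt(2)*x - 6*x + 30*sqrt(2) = (x - 6)*(x - 5*sqrt(2))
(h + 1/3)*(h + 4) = h^2 + 13*h/3 + 4/3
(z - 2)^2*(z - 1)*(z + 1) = z^4 - 4*z^3 + 3*z^2 + 4*z - 4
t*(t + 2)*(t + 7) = t^3 + 9*t^2 + 14*t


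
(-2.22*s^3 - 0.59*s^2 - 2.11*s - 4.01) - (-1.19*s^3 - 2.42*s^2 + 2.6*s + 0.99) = -1.03*s^3 + 1.83*s^2 - 4.71*s - 5.0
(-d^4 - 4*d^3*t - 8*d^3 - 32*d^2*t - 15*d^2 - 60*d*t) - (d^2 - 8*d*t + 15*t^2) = -d^4 - 4*d^3*t - 8*d^3 - 32*d^2*t - 16*d^2 - 52*d*t - 15*t^2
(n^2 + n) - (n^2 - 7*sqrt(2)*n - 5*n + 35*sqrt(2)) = 6*n + 7*sqrt(2)*n - 35*sqrt(2)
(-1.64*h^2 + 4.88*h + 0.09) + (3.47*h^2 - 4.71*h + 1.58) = 1.83*h^2 + 0.17*h + 1.67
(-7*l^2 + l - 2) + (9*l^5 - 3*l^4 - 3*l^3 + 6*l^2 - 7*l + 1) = 9*l^5 - 3*l^4 - 3*l^3 - l^2 - 6*l - 1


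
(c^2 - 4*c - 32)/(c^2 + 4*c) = (c - 8)/c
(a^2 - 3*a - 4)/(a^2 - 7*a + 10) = (a^2 - 3*a - 4)/(a^2 - 7*a + 10)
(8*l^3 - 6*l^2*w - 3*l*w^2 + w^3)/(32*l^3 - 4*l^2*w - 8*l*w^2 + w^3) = (4*l^2 - 5*l*w + w^2)/(16*l^2 - 10*l*w + w^2)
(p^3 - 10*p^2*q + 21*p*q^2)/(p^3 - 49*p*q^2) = (p - 3*q)/(p + 7*q)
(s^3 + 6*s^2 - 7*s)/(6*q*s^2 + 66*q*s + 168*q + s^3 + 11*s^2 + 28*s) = s*(s - 1)/(6*q*s + 24*q + s^2 + 4*s)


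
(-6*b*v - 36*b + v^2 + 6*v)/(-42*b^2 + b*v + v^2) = (v + 6)/(7*b + v)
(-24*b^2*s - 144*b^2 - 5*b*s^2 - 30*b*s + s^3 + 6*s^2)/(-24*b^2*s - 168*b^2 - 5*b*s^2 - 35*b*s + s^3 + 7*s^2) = (s + 6)/(s + 7)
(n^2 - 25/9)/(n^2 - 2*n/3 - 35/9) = (3*n - 5)/(3*n - 7)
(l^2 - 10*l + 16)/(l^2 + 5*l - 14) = (l - 8)/(l + 7)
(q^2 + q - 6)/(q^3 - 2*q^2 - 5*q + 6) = (q^2 + q - 6)/(q^3 - 2*q^2 - 5*q + 6)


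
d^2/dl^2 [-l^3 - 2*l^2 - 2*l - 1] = -6*l - 4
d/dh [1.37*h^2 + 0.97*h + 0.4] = 2.74*h + 0.97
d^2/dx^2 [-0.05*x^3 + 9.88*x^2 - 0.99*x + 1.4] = 19.76 - 0.3*x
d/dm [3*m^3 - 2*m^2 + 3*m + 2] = 9*m^2 - 4*m + 3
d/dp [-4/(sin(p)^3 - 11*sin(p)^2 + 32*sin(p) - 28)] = 4*(3*sin(p) - 16)*cos(p)/((sin(p) - 7)^2*(sin(p) - 2)^3)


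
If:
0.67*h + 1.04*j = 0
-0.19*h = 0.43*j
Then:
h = 0.00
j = 0.00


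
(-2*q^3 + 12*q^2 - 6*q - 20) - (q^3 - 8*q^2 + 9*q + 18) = -3*q^3 + 20*q^2 - 15*q - 38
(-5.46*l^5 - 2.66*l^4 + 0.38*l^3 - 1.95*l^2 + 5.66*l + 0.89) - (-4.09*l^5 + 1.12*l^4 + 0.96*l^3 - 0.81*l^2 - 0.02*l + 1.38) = -1.37*l^5 - 3.78*l^4 - 0.58*l^3 - 1.14*l^2 + 5.68*l - 0.49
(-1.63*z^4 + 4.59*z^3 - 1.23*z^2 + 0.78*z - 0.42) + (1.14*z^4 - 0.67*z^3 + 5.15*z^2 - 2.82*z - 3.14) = -0.49*z^4 + 3.92*z^3 + 3.92*z^2 - 2.04*z - 3.56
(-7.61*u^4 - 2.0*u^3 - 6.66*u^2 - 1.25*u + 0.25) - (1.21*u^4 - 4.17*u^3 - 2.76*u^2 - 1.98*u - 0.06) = -8.82*u^4 + 2.17*u^3 - 3.9*u^2 + 0.73*u + 0.31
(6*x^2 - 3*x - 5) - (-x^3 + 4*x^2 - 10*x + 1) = x^3 + 2*x^2 + 7*x - 6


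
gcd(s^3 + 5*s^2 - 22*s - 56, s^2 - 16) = s - 4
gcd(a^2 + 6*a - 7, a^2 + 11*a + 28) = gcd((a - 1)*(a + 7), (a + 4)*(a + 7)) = a + 7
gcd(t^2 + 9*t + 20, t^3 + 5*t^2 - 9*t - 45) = t + 5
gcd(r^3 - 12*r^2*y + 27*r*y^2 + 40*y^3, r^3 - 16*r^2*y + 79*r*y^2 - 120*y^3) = r^2 - 13*r*y + 40*y^2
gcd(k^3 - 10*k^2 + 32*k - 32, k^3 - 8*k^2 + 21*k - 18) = k - 2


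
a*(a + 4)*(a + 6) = a^3 + 10*a^2 + 24*a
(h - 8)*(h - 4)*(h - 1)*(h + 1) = h^4 - 12*h^3 + 31*h^2 + 12*h - 32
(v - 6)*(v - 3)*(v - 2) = v^3 - 11*v^2 + 36*v - 36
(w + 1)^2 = w^2 + 2*w + 1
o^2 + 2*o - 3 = (o - 1)*(o + 3)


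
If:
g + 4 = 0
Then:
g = -4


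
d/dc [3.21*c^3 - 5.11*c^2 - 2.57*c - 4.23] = 9.63*c^2 - 10.22*c - 2.57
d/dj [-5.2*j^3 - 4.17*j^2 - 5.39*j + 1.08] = -15.6*j^2 - 8.34*j - 5.39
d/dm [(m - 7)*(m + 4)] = 2*m - 3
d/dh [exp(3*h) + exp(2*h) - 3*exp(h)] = (3*exp(2*h) + 2*exp(h) - 3)*exp(h)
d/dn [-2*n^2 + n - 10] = 1 - 4*n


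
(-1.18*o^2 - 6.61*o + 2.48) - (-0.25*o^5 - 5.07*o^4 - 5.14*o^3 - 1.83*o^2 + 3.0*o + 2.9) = 0.25*o^5 + 5.07*o^4 + 5.14*o^3 + 0.65*o^2 - 9.61*o - 0.42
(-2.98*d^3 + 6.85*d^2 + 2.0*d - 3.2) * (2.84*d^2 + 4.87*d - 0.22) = -8.4632*d^5 + 4.9414*d^4 + 39.6951*d^3 - 0.854999999999999*d^2 - 16.024*d + 0.704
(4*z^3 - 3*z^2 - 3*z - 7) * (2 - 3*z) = -12*z^4 + 17*z^3 + 3*z^2 + 15*z - 14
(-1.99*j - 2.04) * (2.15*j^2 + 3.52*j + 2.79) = -4.2785*j^3 - 11.3908*j^2 - 12.7329*j - 5.6916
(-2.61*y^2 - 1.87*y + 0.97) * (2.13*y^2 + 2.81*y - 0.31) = -5.5593*y^4 - 11.3172*y^3 - 2.3795*y^2 + 3.3054*y - 0.3007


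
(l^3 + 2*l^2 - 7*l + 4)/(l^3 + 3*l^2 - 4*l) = (l - 1)/l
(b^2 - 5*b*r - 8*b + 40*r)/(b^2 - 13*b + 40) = (b - 5*r)/(b - 5)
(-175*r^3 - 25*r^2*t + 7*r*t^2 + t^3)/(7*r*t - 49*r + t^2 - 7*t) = (-25*r^2 + t^2)/(t - 7)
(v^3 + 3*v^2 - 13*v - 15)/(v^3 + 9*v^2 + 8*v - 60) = (v^2 - 2*v - 3)/(v^2 + 4*v - 12)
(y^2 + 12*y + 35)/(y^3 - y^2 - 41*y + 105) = (y + 5)/(y^2 - 8*y + 15)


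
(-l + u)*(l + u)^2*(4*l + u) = -4*l^4 - 5*l^3*u + 3*l^2*u^2 + 5*l*u^3 + u^4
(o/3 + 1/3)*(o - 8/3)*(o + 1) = o^3/3 - 2*o^2/9 - 13*o/9 - 8/9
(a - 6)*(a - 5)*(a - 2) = a^3 - 13*a^2 + 52*a - 60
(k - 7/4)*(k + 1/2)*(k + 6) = k^3 + 19*k^2/4 - 67*k/8 - 21/4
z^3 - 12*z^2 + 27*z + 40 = (z - 8)*(z - 5)*(z + 1)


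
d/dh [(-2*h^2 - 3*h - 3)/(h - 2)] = (-2*h^2 + 8*h + 9)/(h^2 - 4*h + 4)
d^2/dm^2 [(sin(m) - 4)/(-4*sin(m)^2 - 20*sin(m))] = (sin(m)^2 - 21*sin(m) - 62 - 76/sin(m) + 120/sin(m)^2 + 200/sin(m)^3)/(4*(sin(m) + 5)^3)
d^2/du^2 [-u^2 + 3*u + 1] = -2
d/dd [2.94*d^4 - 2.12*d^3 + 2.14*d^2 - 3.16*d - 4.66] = 11.76*d^3 - 6.36*d^2 + 4.28*d - 3.16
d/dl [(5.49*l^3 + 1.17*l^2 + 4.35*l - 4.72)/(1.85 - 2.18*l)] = (-23.9364*l^3 + 27.9189*l^2 + 4.329*l - 2.2421)/(4.7524*l^2 - 8.066*l + 3.4225)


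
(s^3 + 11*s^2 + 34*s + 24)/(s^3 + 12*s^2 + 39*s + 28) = (s + 6)/(s + 7)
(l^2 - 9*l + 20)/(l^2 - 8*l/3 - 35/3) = 3*(l - 4)/(3*l + 7)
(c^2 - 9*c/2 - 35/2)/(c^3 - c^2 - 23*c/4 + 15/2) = 2*(c - 7)/(2*c^2 - 7*c + 6)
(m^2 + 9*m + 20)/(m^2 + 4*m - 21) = (m^2 + 9*m + 20)/(m^2 + 4*m - 21)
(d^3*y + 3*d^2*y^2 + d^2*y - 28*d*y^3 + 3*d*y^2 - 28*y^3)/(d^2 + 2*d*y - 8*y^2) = y*(d^3 + 3*d^2*y + d^2 - 28*d*y^2 + 3*d*y - 28*y^2)/(d^2 + 2*d*y - 8*y^2)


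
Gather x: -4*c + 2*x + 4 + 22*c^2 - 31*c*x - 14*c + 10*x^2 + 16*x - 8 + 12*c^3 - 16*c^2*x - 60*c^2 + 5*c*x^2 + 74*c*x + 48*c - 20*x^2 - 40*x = 12*c^3 - 38*c^2 + 30*c + x^2*(5*c - 10) + x*(-16*c^2 + 43*c - 22) - 4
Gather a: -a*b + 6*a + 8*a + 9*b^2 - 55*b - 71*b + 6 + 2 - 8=a*(14 - b) + 9*b^2 - 126*b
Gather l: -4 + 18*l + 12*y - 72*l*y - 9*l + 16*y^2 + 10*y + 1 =l*(9 - 72*y) + 16*y^2 + 22*y - 3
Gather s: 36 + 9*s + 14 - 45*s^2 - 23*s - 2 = -45*s^2 - 14*s + 48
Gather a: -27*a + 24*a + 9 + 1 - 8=2 - 3*a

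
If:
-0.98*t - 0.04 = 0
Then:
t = -0.04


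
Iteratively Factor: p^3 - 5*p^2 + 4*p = (p - 1)*(p^2 - 4*p) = p*(p - 1)*(p - 4)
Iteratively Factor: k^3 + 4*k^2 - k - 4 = (k + 4)*(k^2 - 1) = (k + 1)*(k + 4)*(k - 1)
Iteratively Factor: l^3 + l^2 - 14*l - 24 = (l + 2)*(l^2 - l - 12) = (l + 2)*(l + 3)*(l - 4)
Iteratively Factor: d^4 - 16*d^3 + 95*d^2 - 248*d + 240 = (d - 4)*(d^3 - 12*d^2 + 47*d - 60) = (d - 5)*(d - 4)*(d^2 - 7*d + 12) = (d - 5)*(d - 4)*(d - 3)*(d - 4)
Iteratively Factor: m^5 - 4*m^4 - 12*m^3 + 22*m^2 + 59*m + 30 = (m + 1)*(m^4 - 5*m^3 - 7*m^2 + 29*m + 30) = (m - 5)*(m + 1)*(m^3 - 7*m - 6) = (m - 5)*(m + 1)^2*(m^2 - m - 6) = (m - 5)*(m - 3)*(m + 1)^2*(m + 2)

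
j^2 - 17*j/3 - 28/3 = (j - 7)*(j + 4/3)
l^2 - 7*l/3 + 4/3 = (l - 4/3)*(l - 1)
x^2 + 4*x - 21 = (x - 3)*(x + 7)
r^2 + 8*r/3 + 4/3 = (r + 2/3)*(r + 2)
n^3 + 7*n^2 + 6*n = n*(n + 1)*(n + 6)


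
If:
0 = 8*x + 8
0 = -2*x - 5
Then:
No Solution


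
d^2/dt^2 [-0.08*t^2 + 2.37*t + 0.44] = -0.160000000000000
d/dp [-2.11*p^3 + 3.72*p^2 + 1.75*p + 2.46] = -6.33*p^2 + 7.44*p + 1.75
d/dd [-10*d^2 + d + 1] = 1 - 20*d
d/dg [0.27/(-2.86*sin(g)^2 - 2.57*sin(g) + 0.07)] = (1.5444*sin(g) + 0.6939)*cos(g)/(2.86*sin(g)^2 + 2.57*sin(g) - 0.07)^2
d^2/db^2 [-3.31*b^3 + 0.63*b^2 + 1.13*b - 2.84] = 1.26 - 19.86*b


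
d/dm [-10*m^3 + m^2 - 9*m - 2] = -30*m^2 + 2*m - 9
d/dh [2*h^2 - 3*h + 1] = 4*h - 3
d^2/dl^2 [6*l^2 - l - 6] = 12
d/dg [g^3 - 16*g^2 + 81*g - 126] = 3*g^2 - 32*g + 81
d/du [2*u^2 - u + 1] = 4*u - 1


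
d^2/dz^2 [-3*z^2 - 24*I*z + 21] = -6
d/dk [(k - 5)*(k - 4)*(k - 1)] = 3*k^2 - 20*k + 29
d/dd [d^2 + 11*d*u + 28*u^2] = 2*d + 11*u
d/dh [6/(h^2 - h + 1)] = 6*(1 - 2*h)/(h^2 - h + 1)^2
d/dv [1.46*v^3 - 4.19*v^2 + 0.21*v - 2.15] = 4.38*v^2 - 8.38*v + 0.21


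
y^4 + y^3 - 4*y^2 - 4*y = y*(y - 2)*(y + 1)*(y + 2)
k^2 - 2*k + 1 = (k - 1)^2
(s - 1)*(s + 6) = s^2 + 5*s - 6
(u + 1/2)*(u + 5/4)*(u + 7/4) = u^3 + 7*u^2/2 + 59*u/16 + 35/32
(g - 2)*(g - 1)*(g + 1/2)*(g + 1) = g^4 - 3*g^3/2 - 2*g^2 + 3*g/2 + 1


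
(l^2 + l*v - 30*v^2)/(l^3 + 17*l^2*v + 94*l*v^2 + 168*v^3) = (l - 5*v)/(l^2 + 11*l*v + 28*v^2)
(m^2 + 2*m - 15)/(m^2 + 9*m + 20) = (m - 3)/(m + 4)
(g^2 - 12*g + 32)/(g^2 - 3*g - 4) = (g - 8)/(g + 1)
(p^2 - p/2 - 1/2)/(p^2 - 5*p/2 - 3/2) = (p - 1)/(p - 3)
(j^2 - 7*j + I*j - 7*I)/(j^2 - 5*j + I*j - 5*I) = (j - 7)/(j - 5)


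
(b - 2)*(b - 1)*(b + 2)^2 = b^4 + b^3 - 6*b^2 - 4*b + 8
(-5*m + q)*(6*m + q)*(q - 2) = -30*m^2*q + 60*m^2 + m*q^2 - 2*m*q + q^3 - 2*q^2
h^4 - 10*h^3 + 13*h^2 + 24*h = h*(h - 8)*(h - 3)*(h + 1)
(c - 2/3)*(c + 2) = c^2 + 4*c/3 - 4/3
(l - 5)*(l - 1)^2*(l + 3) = l^4 - 4*l^3 - 10*l^2 + 28*l - 15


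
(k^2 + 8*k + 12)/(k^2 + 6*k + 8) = (k + 6)/(k + 4)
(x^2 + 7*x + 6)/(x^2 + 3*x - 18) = (x + 1)/(x - 3)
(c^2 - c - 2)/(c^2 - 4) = (c + 1)/(c + 2)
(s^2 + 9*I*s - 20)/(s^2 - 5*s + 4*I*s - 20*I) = (s + 5*I)/(s - 5)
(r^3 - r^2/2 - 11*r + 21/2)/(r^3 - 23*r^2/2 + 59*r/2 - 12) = (2*r^2 + 5*r - 7)/(2*r^2 - 17*r + 8)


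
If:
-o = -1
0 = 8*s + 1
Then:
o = 1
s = -1/8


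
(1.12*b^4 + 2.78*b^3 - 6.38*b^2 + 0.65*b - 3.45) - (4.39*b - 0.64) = 1.12*b^4 + 2.78*b^3 - 6.38*b^2 - 3.74*b - 2.81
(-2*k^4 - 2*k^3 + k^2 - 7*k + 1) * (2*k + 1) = -4*k^5 - 6*k^4 - 13*k^2 - 5*k + 1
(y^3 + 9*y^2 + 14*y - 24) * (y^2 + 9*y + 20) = y^5 + 18*y^4 + 115*y^3 + 282*y^2 + 64*y - 480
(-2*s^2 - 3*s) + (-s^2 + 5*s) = -3*s^2 + 2*s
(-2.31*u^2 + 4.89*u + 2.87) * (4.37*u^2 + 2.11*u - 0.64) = -10.0947*u^4 + 16.4952*u^3 + 24.3382*u^2 + 2.9261*u - 1.8368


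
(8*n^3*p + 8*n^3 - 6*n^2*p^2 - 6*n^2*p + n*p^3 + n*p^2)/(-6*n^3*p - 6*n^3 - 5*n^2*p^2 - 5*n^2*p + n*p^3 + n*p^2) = (8*n^2 - 6*n*p + p^2)/(-6*n^2 - 5*n*p + p^2)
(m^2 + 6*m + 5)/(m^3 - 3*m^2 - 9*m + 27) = (m^2 + 6*m + 5)/(m^3 - 3*m^2 - 9*m + 27)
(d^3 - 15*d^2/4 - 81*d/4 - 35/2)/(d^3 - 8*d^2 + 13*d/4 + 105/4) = (4*d^2 + 13*d + 10)/(4*d^2 - 4*d - 15)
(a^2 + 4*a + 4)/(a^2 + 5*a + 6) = (a + 2)/(a + 3)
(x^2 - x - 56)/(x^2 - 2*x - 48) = (x + 7)/(x + 6)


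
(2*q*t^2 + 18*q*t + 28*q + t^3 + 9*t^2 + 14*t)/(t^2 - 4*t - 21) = (2*q*t^2 + 18*q*t + 28*q + t^3 + 9*t^2 + 14*t)/(t^2 - 4*t - 21)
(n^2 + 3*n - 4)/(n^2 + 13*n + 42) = (n^2 + 3*n - 4)/(n^2 + 13*n + 42)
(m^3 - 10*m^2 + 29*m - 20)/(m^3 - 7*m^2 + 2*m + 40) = (m - 1)/(m + 2)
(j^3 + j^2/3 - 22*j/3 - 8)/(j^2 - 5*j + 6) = (3*j^2 + 10*j + 8)/(3*(j - 2))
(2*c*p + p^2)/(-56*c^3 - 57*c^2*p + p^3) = p*(2*c + p)/(-56*c^3 - 57*c^2*p + p^3)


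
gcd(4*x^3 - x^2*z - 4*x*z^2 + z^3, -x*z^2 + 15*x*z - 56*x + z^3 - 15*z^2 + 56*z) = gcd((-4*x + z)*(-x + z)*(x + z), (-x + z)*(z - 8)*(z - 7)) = x - z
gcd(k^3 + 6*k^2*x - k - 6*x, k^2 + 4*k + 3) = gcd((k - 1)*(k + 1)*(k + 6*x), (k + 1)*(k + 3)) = k + 1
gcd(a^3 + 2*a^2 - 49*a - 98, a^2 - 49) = a^2 - 49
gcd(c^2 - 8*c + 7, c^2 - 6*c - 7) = c - 7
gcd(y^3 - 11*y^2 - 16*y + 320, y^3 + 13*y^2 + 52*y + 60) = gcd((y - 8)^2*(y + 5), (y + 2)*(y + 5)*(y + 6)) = y + 5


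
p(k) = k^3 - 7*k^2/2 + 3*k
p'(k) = 3*k^2 - 7*k + 3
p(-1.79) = -22.32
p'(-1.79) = 25.14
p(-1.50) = -15.75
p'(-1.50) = 20.25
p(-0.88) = -6.03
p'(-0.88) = 11.48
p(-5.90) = -344.91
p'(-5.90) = 148.73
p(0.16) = 0.39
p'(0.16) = 1.96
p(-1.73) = -20.84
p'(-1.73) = 24.09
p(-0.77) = -4.84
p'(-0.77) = 10.17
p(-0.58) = -3.11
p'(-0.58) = 8.07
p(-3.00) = -67.50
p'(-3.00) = 51.00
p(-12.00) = -2268.00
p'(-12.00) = 519.00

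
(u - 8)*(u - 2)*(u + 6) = u^3 - 4*u^2 - 44*u + 96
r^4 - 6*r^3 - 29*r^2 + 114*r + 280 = (r - 7)*(r - 5)*(r + 2)*(r + 4)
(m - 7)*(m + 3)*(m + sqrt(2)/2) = m^3 - 4*m^2 + sqrt(2)*m^2/2 - 21*m - 2*sqrt(2)*m - 21*sqrt(2)/2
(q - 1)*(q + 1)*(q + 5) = q^3 + 5*q^2 - q - 5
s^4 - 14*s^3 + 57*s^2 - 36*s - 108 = (s - 6)^2*(s - 3)*(s + 1)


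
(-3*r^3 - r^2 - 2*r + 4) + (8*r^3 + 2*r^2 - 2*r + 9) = 5*r^3 + r^2 - 4*r + 13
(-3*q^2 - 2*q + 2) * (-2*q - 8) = 6*q^3 + 28*q^2 + 12*q - 16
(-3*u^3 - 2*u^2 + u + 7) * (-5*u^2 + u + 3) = 15*u^5 + 7*u^4 - 16*u^3 - 40*u^2 + 10*u + 21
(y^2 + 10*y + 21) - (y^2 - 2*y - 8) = 12*y + 29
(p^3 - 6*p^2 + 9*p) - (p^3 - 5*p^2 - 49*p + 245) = -p^2 + 58*p - 245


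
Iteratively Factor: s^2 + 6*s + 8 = (s + 4)*(s + 2)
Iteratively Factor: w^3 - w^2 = (w - 1)*(w^2) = w*(w - 1)*(w)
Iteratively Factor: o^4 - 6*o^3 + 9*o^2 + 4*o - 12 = (o - 3)*(o^3 - 3*o^2 + 4) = (o - 3)*(o - 2)*(o^2 - o - 2) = (o - 3)*(o - 2)^2*(o + 1)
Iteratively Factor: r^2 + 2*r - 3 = (r - 1)*(r + 3)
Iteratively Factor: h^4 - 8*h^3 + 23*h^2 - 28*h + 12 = (h - 2)*(h^3 - 6*h^2 + 11*h - 6) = (h - 2)^2*(h^2 - 4*h + 3) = (h - 2)^2*(h - 1)*(h - 3)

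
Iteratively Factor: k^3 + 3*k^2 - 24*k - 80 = (k + 4)*(k^2 - k - 20) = (k - 5)*(k + 4)*(k + 4)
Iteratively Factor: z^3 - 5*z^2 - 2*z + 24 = (z - 3)*(z^2 - 2*z - 8) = (z - 4)*(z - 3)*(z + 2)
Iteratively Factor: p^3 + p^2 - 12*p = (p)*(p^2 + p - 12) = p*(p + 4)*(p - 3)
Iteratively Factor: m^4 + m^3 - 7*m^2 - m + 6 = (m - 2)*(m^3 + 3*m^2 - m - 3) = (m - 2)*(m + 1)*(m^2 + 2*m - 3) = (m - 2)*(m - 1)*(m + 1)*(m + 3)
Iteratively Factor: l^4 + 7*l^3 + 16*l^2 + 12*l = (l + 2)*(l^3 + 5*l^2 + 6*l) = (l + 2)^2*(l^2 + 3*l) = (l + 2)^2*(l + 3)*(l)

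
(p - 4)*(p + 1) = p^2 - 3*p - 4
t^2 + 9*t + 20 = (t + 4)*(t + 5)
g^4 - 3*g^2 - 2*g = g*(g - 2)*(g + 1)^2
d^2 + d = d*(d + 1)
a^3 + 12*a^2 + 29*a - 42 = (a - 1)*(a + 6)*(a + 7)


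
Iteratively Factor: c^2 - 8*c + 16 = (c - 4)*(c - 4)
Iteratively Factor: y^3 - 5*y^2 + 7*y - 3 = (y - 1)*(y^2 - 4*y + 3) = (y - 1)^2*(y - 3)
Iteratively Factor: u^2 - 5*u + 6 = (u - 2)*(u - 3)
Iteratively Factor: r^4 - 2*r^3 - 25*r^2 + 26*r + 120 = (r + 2)*(r^3 - 4*r^2 - 17*r + 60) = (r - 3)*(r + 2)*(r^2 - r - 20) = (r - 3)*(r + 2)*(r + 4)*(r - 5)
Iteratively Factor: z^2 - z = (z)*(z - 1)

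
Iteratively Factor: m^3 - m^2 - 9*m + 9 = (m - 3)*(m^2 + 2*m - 3) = (m - 3)*(m + 3)*(m - 1)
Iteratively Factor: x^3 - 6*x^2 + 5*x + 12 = (x - 3)*(x^2 - 3*x - 4) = (x - 3)*(x + 1)*(x - 4)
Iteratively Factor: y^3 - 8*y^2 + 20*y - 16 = (y - 4)*(y^2 - 4*y + 4) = (y - 4)*(y - 2)*(y - 2)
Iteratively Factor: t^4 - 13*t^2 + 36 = (t - 3)*(t^3 + 3*t^2 - 4*t - 12) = (t - 3)*(t - 2)*(t^2 + 5*t + 6) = (t - 3)*(t - 2)*(t + 3)*(t + 2)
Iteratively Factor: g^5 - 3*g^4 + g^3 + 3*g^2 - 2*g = (g - 1)*(g^4 - 2*g^3 - g^2 + 2*g) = (g - 1)*(g + 1)*(g^3 - 3*g^2 + 2*g) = g*(g - 1)*(g + 1)*(g^2 - 3*g + 2) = g*(g - 1)^2*(g + 1)*(g - 2)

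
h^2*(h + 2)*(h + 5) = h^4 + 7*h^3 + 10*h^2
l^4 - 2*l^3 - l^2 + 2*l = l*(l - 2)*(l - 1)*(l + 1)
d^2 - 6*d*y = d*(d - 6*y)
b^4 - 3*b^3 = b^3*(b - 3)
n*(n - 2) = n^2 - 2*n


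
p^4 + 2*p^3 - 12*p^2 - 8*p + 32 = (p - 2)^2*(p + 2)*(p + 4)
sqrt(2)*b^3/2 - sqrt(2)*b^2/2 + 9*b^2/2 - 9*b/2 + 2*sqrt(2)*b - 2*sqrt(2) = (b - 1)*(b + 4*sqrt(2))*(sqrt(2)*b/2 + 1/2)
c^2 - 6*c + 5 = (c - 5)*(c - 1)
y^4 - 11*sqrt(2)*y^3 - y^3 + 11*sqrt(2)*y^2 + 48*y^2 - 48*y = y*(y - 1)*(y - 8*sqrt(2))*(y - 3*sqrt(2))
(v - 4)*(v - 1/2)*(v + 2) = v^3 - 5*v^2/2 - 7*v + 4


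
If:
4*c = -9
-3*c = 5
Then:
No Solution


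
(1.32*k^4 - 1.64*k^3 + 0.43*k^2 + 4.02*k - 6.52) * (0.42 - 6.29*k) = -8.3028*k^5 + 10.87*k^4 - 3.3935*k^3 - 25.1052*k^2 + 42.6992*k - 2.7384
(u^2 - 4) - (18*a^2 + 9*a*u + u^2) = -18*a^2 - 9*a*u - 4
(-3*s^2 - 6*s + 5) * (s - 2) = -3*s^3 + 17*s - 10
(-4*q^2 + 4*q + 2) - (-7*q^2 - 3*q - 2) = 3*q^2 + 7*q + 4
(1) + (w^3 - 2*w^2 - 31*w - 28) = w^3 - 2*w^2 - 31*w - 27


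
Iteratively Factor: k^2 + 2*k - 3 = (k + 3)*(k - 1)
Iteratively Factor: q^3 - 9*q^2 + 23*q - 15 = (q - 5)*(q^2 - 4*q + 3) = (q - 5)*(q - 1)*(q - 3)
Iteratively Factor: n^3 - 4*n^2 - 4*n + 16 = (n - 4)*(n^2 - 4) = (n - 4)*(n - 2)*(n + 2)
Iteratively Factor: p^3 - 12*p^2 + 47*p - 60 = (p - 4)*(p^2 - 8*p + 15) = (p - 5)*(p - 4)*(p - 3)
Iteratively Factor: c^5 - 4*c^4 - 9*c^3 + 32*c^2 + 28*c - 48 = (c - 3)*(c^4 - c^3 - 12*c^2 - 4*c + 16) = (c - 3)*(c - 1)*(c^3 - 12*c - 16) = (c - 3)*(c - 1)*(c + 2)*(c^2 - 2*c - 8) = (c - 4)*(c - 3)*(c - 1)*(c + 2)*(c + 2)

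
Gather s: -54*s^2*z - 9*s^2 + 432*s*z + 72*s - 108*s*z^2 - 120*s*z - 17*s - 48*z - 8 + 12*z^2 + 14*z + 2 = s^2*(-54*z - 9) + s*(-108*z^2 + 312*z + 55) + 12*z^2 - 34*z - 6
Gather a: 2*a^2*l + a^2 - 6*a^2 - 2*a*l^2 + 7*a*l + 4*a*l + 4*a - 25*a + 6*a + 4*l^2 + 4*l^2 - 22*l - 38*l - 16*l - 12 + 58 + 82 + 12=a^2*(2*l - 5) + a*(-2*l^2 + 11*l - 15) + 8*l^2 - 76*l + 140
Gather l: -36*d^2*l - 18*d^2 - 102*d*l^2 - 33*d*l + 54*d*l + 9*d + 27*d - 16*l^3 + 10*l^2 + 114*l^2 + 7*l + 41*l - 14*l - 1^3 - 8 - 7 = -18*d^2 + 36*d - 16*l^3 + l^2*(124 - 102*d) + l*(-36*d^2 + 21*d + 34) - 16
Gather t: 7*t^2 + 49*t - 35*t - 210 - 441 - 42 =7*t^2 + 14*t - 693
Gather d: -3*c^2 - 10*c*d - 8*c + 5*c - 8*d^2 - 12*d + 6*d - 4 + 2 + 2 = -3*c^2 - 3*c - 8*d^2 + d*(-10*c - 6)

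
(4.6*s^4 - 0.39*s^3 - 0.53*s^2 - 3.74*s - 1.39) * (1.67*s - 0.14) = 7.682*s^5 - 1.2953*s^4 - 0.8305*s^3 - 6.1716*s^2 - 1.7977*s + 0.1946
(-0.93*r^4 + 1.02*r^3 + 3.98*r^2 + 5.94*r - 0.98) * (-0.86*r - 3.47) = 0.7998*r^5 + 2.3499*r^4 - 6.9622*r^3 - 18.919*r^2 - 19.769*r + 3.4006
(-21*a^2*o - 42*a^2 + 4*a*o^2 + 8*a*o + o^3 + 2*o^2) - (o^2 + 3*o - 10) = -21*a^2*o - 42*a^2 + 4*a*o^2 + 8*a*o + o^3 + o^2 - 3*o + 10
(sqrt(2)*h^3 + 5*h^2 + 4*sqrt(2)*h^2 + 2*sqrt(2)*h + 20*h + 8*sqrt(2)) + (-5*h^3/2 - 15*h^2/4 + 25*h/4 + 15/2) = -5*h^3/2 + sqrt(2)*h^3 + 5*h^2/4 + 4*sqrt(2)*h^2 + 2*sqrt(2)*h + 105*h/4 + 15/2 + 8*sqrt(2)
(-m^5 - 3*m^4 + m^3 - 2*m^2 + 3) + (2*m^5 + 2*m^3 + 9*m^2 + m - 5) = m^5 - 3*m^4 + 3*m^3 + 7*m^2 + m - 2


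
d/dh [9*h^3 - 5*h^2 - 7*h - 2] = 27*h^2 - 10*h - 7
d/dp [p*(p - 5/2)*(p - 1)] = 3*p^2 - 7*p + 5/2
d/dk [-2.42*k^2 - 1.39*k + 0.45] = -4.84*k - 1.39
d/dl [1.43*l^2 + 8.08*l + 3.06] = 2.86*l + 8.08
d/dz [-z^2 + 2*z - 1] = 2 - 2*z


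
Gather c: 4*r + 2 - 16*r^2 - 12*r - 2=-16*r^2 - 8*r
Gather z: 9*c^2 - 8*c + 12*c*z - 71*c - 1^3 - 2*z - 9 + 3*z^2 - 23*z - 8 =9*c^2 - 79*c + 3*z^2 + z*(12*c - 25) - 18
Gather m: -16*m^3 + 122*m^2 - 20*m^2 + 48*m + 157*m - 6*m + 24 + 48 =-16*m^3 + 102*m^2 + 199*m + 72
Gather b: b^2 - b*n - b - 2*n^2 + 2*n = b^2 + b*(-n - 1) - 2*n^2 + 2*n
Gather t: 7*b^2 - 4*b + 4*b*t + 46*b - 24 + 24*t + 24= 7*b^2 + 42*b + t*(4*b + 24)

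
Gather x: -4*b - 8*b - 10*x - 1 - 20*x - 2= -12*b - 30*x - 3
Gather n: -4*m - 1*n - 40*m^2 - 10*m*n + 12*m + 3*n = -40*m^2 + 8*m + n*(2 - 10*m)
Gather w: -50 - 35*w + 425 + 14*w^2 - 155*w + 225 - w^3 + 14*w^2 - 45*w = -w^3 + 28*w^2 - 235*w + 600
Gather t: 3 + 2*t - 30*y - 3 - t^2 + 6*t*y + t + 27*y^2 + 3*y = -t^2 + t*(6*y + 3) + 27*y^2 - 27*y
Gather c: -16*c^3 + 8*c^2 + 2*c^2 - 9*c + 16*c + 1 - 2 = -16*c^3 + 10*c^2 + 7*c - 1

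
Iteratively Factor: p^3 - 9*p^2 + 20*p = (p)*(p^2 - 9*p + 20) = p*(p - 4)*(p - 5)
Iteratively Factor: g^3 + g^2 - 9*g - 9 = (g + 3)*(g^2 - 2*g - 3) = (g - 3)*(g + 3)*(g + 1)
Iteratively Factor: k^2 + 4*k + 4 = (k + 2)*(k + 2)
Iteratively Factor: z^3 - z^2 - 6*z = (z)*(z^2 - z - 6) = z*(z - 3)*(z + 2)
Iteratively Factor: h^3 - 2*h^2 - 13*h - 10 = (h + 1)*(h^2 - 3*h - 10) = (h - 5)*(h + 1)*(h + 2)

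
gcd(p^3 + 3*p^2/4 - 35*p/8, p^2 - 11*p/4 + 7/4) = p - 7/4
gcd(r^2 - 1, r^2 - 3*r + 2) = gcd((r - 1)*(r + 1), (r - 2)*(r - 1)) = r - 1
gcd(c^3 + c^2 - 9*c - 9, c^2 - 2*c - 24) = 1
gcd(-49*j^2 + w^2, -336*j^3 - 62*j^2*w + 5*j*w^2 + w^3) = 7*j + w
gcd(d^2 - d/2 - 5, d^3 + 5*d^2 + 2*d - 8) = d + 2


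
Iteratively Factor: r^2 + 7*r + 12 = (r + 4)*(r + 3)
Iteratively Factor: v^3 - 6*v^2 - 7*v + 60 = (v + 3)*(v^2 - 9*v + 20) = (v - 5)*(v + 3)*(v - 4)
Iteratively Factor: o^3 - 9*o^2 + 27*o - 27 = (o - 3)*(o^2 - 6*o + 9) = (o - 3)^2*(o - 3)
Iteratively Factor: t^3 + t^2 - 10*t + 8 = (t - 2)*(t^2 + 3*t - 4) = (t - 2)*(t + 4)*(t - 1)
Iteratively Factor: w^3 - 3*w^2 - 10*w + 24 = (w - 2)*(w^2 - w - 12) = (w - 4)*(w - 2)*(w + 3)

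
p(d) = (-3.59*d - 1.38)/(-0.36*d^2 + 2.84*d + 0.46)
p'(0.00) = 10.72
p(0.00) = -3.00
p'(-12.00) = -0.02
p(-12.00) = -0.49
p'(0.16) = 2.53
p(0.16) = -2.16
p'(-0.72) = 0.74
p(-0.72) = -0.68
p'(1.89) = -0.20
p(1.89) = -1.80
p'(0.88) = 0.05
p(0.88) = -1.69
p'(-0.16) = 183067.46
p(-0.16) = 222.79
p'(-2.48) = -0.04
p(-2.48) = -0.86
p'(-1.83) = -0.01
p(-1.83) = -0.87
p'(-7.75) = -0.04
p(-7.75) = -0.61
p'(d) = (-3.59*d - 1.38)*(0.72*d - 2.84)/(-0.36*d^2 + 2.84*d + 0.46)^2 - 3.59/(-0.36*d^2 + 2.84*d + 0.46)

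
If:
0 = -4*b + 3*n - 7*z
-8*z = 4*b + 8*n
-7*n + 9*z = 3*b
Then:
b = 0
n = 0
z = 0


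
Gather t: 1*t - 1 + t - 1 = 2*t - 2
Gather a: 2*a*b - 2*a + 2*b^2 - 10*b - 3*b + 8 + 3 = a*(2*b - 2) + 2*b^2 - 13*b + 11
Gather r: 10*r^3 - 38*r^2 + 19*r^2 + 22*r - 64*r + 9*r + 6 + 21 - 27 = 10*r^3 - 19*r^2 - 33*r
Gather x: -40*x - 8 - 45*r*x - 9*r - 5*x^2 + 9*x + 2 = -9*r - 5*x^2 + x*(-45*r - 31) - 6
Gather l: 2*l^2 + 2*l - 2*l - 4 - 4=2*l^2 - 8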